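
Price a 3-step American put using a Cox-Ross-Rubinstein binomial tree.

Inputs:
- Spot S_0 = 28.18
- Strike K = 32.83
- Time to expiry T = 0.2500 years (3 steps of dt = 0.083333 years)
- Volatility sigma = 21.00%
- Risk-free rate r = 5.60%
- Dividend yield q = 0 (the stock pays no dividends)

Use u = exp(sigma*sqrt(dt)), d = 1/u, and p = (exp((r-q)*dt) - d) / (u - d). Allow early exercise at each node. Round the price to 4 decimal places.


dt = T/N = 0.083333
u = exp(sigma*sqrt(dt)) = 1.062497; d = 1/u = 0.941179
p = (exp((r-q)*dt) - d) / (u - d) = 0.523406
Discount per step: exp(-r*dt) = 0.995344
Stock lattice S(k, i) with i counting down-moves:
  k=0: S(0,0) = 28.1800
  k=1: S(1,0) = 29.9412; S(1,1) = 26.5224
  k=2: S(2,0) = 31.8124; S(2,1) = 28.1800; S(2,2) = 24.9624
  k=3: S(3,0) = 33.8006; S(3,1) = 29.9412; S(3,2) = 26.5224; S(3,3) = 23.4940
Terminal payoffs V(N, i) = max(K - S_T, 0):
  V(3,0) = 0.000000; V(3,1) = 2.888835; V(3,2) = 6.307572; V(3,3) = 9.335951
Backward induction: V(k, i) = exp(-r*dt) * [p * V(k+1, i) + (1-p) * V(k+1, i+1)]; then take max(V_cont, immediate exercise) for American.
  V(2,0) = exp(-r*dt) * [p*0.000000 + (1-p)*2.888835] = 1.370393; exercise = 1.017603; V(2,0) = max -> 1.370393
  V(2,1) = exp(-r*dt) * [p*2.888835 + (1-p)*6.307572] = 4.497150; exercise = 4.650000; V(2,1) = max -> 4.650000
  V(2,2) = exp(-r*dt) * [p*6.307572 + (1-p)*9.335951] = 7.714794; exercise = 7.867644; V(2,2) = max -> 7.867644
  V(1,0) = exp(-r*dt) * [p*1.370393 + (1-p)*4.650000] = 2.919778; exercise = 2.888835; V(1,0) = max -> 2.919778
  V(1,1) = exp(-r*dt) * [p*4.650000 + (1-p)*7.867644] = 6.154722; exercise = 6.307572; V(1,1) = max -> 6.307572
  V(0,0) = exp(-r*dt) * [p*2.919778 + (1-p)*6.307572] = 4.513270; exercise = 4.650000; V(0,0) = max -> 4.650000

Answer: Price = V(0,0) = 4.6500


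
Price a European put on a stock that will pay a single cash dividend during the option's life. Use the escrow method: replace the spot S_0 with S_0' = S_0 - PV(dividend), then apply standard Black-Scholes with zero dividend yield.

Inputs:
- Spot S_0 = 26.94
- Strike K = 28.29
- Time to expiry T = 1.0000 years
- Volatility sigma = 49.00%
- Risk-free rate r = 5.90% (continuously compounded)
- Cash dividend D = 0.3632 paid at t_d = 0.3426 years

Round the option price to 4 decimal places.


PV(D) = D * exp(-r * t_d) = 0.3632 * 0.97998952 = 0.35593219
S_0' = S_0 - PV(D) = 26.9400 - 0.35593219 = 26.58406781
d1 = (ln(S_0'/K) + (r + sigma^2/2)*T) / (sigma*sqrt(T)) = 0.23847693
d2 = d1 - sigma*sqrt(T) = -0.25152307
exp(-rT) = 0.94270677
N(-d1) = 0.40575560; N(-d2) = 0.59929514
P = K * exp(-rT) * N(-d2) - S_0' * N(-d1) = 28.2900 * 0.94270677 * 0.59929514 - 26.58406781 * 0.40575560 = 5.1961

Answer: Price = 5.1961


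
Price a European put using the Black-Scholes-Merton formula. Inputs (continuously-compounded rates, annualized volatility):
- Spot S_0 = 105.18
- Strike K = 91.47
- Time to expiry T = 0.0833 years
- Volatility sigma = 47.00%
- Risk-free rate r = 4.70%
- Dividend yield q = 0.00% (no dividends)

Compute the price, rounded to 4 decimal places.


d1 = (ln(S/K) + (r - q + 0.5*sigma^2) * T) / (sigma * sqrt(T)) = 1.12626249
d2 = d1 - sigma * sqrt(T) = 0.99061231
exp(-rT) = 0.99609255; exp(-qT) = 1.00000000
P = K * exp(-rT) * N(-d2) - S_0 * exp(-qT) * N(-d1)
N(-d1) = 0.13002722; N(-d2) = 0.16093746
P = 91.4700 * 0.99609255 * 0.16093746 - 105.1800 * 1.00000000 * 0.13002722 = 0.9872

Answer: Price = 0.9872


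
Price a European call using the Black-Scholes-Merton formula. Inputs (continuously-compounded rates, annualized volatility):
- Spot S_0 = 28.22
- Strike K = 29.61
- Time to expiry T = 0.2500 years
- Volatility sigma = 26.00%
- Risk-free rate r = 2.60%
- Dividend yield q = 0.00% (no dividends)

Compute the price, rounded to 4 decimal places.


d1 = (ln(S/K) + (r - q + 0.5*sigma^2) * T) / (sigma * sqrt(T)) = -0.25485535
d2 = d1 - sigma * sqrt(T) = -0.38485535
exp(-rT) = 0.99352108; exp(-qT) = 1.00000000
C = S_0 * exp(-qT) * N(d1) - K * exp(-rT) * N(d2)
N(d1) = 0.39941741; N(d2) = 0.35017229
C = 28.2200 * 1.00000000 * 0.39941741 - 29.6100 * 0.99352108 * 0.35017229 = 0.9701

Answer: Price = 0.9701


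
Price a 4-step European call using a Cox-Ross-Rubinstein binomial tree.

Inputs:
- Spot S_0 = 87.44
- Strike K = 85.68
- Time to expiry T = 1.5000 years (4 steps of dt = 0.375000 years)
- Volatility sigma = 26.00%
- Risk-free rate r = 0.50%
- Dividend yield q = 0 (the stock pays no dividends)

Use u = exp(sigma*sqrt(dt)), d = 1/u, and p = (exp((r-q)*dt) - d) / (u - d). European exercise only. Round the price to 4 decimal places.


dt = T/N = 0.375000
u = exp(sigma*sqrt(dt)) = 1.172592; d = 1/u = 0.852811
p = (exp((r-q)*dt) - d) / (u - d) = 0.466149
Discount per step: exp(-r*dt) = 0.998127
Stock lattice S(k, i) with i counting down-moves:
  k=0: S(0,0) = 87.4400
  k=1: S(1,0) = 102.5315; S(1,1) = 74.5698
  k=2: S(2,0) = 120.2276; S(2,1) = 87.4400; S(2,2) = 63.5940
  k=3: S(3,0) = 140.9779; S(3,1) = 102.5315; S(3,2) = 74.5698; S(3,3) = 54.2337
  k=4: S(4,0) = 165.3096; S(4,1) = 120.2276; S(4,2) = 87.4400; S(4,3) = 63.5940; S(4,4) = 46.2511
Terminal payoffs V(N, i) = max(S_T - K, 0):
  V(4,0) = 79.629616; V(4,1) = 34.547588; V(4,2) = 1.760000; V(4,3) = 0.000000; V(4,4) = 0.000000
Backward induction: V(k, i) = exp(-r*dt) * [p * V(k+1, i) + (1-p) * V(k+1, i+1)].
  V(3,0) = exp(-r*dt) * [p*79.629616 + (1-p)*34.547588] = 55.458428
  V(3,1) = exp(-r*dt) * [p*34.547588 + (1-p)*1.760000] = 17.011959
  V(3,2) = exp(-r*dt) * [p*1.760000 + (1-p)*0.000000] = 0.818885
  V(3,3) = exp(-r*dt) * [p*0.000000 + (1-p)*0.000000] = 0.000000
  V(2,0) = exp(-r*dt) * [p*55.458428 + (1-p)*17.011959] = 34.868286
  V(2,1) = exp(-r*dt) * [p*17.011959 + (1-p)*0.818885] = 8.351589
  V(2,2) = exp(-r*dt) * [p*0.818885 + (1-p)*0.000000] = 0.381007
  V(1,0) = exp(-r*dt) * [p*34.868286 + (1-p)*8.351589] = 20.673510
  V(1,1) = exp(-r*dt) * [p*8.351589 + (1-p)*0.381007] = 4.088809
  V(0,0) = exp(-r*dt) * [p*20.673510 + (1-p)*4.088809] = 11.797602

Answer: Price = V(0,0) = 11.7976


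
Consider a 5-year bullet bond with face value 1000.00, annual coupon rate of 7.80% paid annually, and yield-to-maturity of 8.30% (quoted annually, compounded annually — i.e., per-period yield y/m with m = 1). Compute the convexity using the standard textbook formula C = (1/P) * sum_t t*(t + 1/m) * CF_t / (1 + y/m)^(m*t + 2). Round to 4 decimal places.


Coupon per period c = face * coupon_rate / m = 78.000000
Periods per year m = 1; per-period yield y/m = 0.083000
Number of cashflows N = 5
Cashflows (t years, CF_t, discount factor 1/(1+y/m)^(m*t), PV):
  t = 1.0000: CF_t = 78.000000, DF = 0.923361, PV = 72.022161
  t = 2.0000: CF_t = 78.000000, DF = 0.852596, PV = 66.502457
  t = 3.0000: CF_t = 78.000000, DF = 0.787254, PV = 61.405777
  t = 4.0000: CF_t = 78.000000, DF = 0.726919, PV = 56.699702
  t = 5.0000: CF_t = 1078.000000, DF = 0.671209, PV = 723.563212
Price P = sum_t PV_t = 980.193308
Convexity numerator sum_t t*(t + 1/m) * CF_t / (1+y/m)^(m*t + 2):
  t = 1.0000: term = 122.811554
  t = 2.0000: term = 340.198212
  t = 3.0000: term = 628.251545
  t = 4.0000: term = 966.838328
  t = 5.0000: term = 18507.204302
Convexity = (1/P) * sum = 20565.303942 / 980.193308 = 20.980865

Answer: Convexity = 20.9809


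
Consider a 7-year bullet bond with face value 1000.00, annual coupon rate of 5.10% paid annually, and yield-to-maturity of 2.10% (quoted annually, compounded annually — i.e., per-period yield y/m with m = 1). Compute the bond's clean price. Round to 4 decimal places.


Coupon per period c = face * coupon_rate / m = 51.000000
Periods per year m = 1; per-period yield y/m = 0.021000
Number of cashflows N = 7
Cashflows (t years, CF_t, discount factor 1/(1+y/m)^(m*t), PV):
  t = 1.0000: CF_t = 51.000000, DF = 0.979432, PV = 49.951028
  t = 2.0000: CF_t = 51.000000, DF = 0.959287, PV = 48.923632
  t = 3.0000: CF_t = 51.000000, DF = 0.939556, PV = 47.917367
  t = 4.0000: CF_t = 51.000000, DF = 0.920231, PV = 46.931800
  t = 5.0000: CF_t = 51.000000, DF = 0.901304, PV = 45.966503
  t = 6.0000: CF_t = 51.000000, DF = 0.882766, PV = 45.021061
  t = 7.0000: CF_t = 1051.000000, DF = 0.864609, PV = 908.704171
Price P = sum_t PV_t = 1193.415562

Answer: Price = 1193.4156


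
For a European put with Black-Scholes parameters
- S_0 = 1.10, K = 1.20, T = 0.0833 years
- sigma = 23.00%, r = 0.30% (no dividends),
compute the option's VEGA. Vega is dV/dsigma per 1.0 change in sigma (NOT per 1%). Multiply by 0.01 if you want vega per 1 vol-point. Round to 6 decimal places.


d1 = -1.2738120463; d2 = -1.3401940469
phi(d1) = 0.1772423812; exp(-qT) = 1.0000000000; exp(-rT) = 0.9997501312
Vega = S * exp(-qT) * phi(d1) * sqrt(T) = 1.1000 * 1.0000000000 * 0.1772423812 * 0.2886173938 = 0.056271

Answer: Vega = 0.056271


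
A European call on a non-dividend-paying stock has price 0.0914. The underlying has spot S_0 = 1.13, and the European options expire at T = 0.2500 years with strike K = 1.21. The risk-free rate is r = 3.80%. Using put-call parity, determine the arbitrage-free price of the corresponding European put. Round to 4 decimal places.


Answer: Put price = 0.1600

Derivation:
Put-call parity: C - P = S_0 * exp(-qT) - K * exp(-rT).
S_0 * exp(-qT) = 1.1300 * 1.00000000 = 1.13000000
K * exp(-rT) = 1.2100 * 0.99054498 = 1.19855943
P = C - S*exp(-qT) + K*exp(-rT)
P = 0.0914 - 1.13000000 + 1.19855943 = 0.1600


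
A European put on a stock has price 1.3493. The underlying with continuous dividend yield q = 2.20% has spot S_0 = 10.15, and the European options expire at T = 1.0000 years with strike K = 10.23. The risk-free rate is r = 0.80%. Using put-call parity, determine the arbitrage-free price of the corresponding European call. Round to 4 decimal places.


Answer: Call price = 1.1300

Derivation:
Put-call parity: C - P = S_0 * exp(-qT) - K * exp(-rT).
S_0 * exp(-qT) = 10.1500 * 0.97824024 = 9.92913839
K * exp(-rT) = 10.2300 * 0.99203191 = 10.14848649
C = P + S*exp(-qT) - K*exp(-rT)
C = 1.3493 + 9.92913839 - 10.14848649 = 1.1300


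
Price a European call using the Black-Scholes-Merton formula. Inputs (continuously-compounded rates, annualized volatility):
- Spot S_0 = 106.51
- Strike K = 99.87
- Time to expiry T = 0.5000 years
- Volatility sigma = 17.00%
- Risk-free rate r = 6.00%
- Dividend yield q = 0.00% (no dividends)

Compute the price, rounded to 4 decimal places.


Answer: Price = 11.0972

Derivation:
d1 = (ln(S/K) + (r - q + 0.5*sigma^2) * T) / (sigma * sqrt(T)) = 0.84515513
d2 = d1 - sigma * sqrt(T) = 0.72494698
exp(-rT) = 0.97044553; exp(-qT) = 1.00000000
C = S_0 * exp(-qT) * N(d1) - K * exp(-rT) * N(d2)
N(d1) = 0.80098789; N(d2) = 0.76575772
C = 106.5100 * 1.00000000 * 0.80098789 - 99.8700 * 0.97044553 * 0.76575772 = 11.0972


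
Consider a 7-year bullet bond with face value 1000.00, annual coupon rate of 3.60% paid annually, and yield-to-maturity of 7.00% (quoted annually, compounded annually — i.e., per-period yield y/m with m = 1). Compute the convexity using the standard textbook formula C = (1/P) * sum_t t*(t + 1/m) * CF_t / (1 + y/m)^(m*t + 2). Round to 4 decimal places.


Coupon per period c = face * coupon_rate / m = 36.000000
Periods per year m = 1; per-period yield y/m = 0.070000
Number of cashflows N = 7
Cashflows (t years, CF_t, discount factor 1/(1+y/m)^(m*t), PV):
  t = 1.0000: CF_t = 36.000000, DF = 0.934579, PV = 33.644860
  t = 2.0000: CF_t = 36.000000, DF = 0.873439, PV = 31.443794
  t = 3.0000: CF_t = 36.000000, DF = 0.816298, PV = 29.386724
  t = 4.0000: CF_t = 36.000000, DF = 0.762895, PV = 27.464228
  t = 5.0000: CF_t = 36.000000, DF = 0.712986, PV = 25.667502
  t = 6.0000: CF_t = 36.000000, DF = 0.666342, PV = 23.988320
  t = 7.0000: CF_t = 1036.000000, DF = 0.622750, PV = 645.168733
Price P = sum_t PV_t = 816.764160
Convexity numerator sum_t t*(t + 1/m) * CF_t / (1+y/m)^(m*t + 2):
  t = 1.0000: term = 58.773447
  t = 2.0000: term = 164.785366
  t = 3.0000: term = 308.010030
  t = 4.0000: term = 479.766401
  t = 5.0000: term = 672.569721
  t = 6.0000: term = 879.997766
  t = 7.0000: term = 31556.860010
Convexity = (1/P) * sum = 34120.762741 / 816.764160 = 41.775539

Answer: Convexity = 41.7755


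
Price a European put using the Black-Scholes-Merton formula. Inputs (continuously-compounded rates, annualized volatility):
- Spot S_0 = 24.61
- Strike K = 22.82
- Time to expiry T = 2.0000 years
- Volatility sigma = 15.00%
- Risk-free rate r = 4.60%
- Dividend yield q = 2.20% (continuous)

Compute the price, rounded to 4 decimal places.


d1 = (ln(S/K) + (r - q + 0.5*sigma^2) * T) / (sigma * sqrt(T)) = 0.68832376
d2 = d1 - sigma * sqrt(T) = 0.47619173
exp(-rT) = 0.91210515; exp(-qT) = 0.95695396
P = K * exp(-rT) * N(-d2) - S_0 * exp(-qT) * N(-d1)
N(-d1) = 0.24562446; N(-d2) = 0.31696890
P = 22.8200 * 0.91210515 * 0.31696890 - 24.6100 * 0.95695396 * 0.24562446 = 0.8129

Answer: Price = 0.8129


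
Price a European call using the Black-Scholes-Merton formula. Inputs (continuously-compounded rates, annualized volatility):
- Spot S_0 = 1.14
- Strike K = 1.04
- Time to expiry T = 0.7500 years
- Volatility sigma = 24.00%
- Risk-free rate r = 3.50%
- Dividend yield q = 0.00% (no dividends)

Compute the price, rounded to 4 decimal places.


Answer: Price = 0.1665

Derivation:
d1 = (ln(S/K) + (r - q + 0.5*sigma^2) * T) / (sigma * sqrt(T)) = 0.67192770
d2 = d1 - sigma * sqrt(T) = 0.46408160
exp(-rT) = 0.97409154; exp(-qT) = 1.00000000
C = S_0 * exp(-qT) * N(d1) - K * exp(-rT) * N(d2)
N(d1) = 0.74918514; N(d2) = 0.67870536
C = 1.1400 * 1.00000000 * 0.74918514 - 1.0400 * 0.97409154 * 0.67870536 = 0.1665


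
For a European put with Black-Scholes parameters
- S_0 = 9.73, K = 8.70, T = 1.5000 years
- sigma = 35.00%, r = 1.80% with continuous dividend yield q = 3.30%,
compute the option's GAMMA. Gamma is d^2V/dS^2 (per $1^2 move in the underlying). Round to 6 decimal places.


d1 = 0.4228656101; d2 = -0.0057950949
phi(d1) = 0.3648218250; exp(-qT) = 0.9517051581; exp(-rT) = 0.9733612415
Gamma = exp(-qT) * phi(d1) / (S * sigma * sqrt(T)) = 0.9517051581 * 0.3648218250 / (9.7300 * 0.3500 * 1.2247448714) = 0.083245

Answer: Gamma = 0.083245


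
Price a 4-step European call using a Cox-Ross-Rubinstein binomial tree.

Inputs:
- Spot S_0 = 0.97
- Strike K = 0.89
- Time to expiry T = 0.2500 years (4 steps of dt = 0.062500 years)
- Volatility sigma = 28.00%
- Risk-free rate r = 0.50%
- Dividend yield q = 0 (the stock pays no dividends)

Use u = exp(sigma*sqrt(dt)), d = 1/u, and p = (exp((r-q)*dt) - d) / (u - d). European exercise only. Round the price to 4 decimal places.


dt = T/N = 0.062500
u = exp(sigma*sqrt(dt)) = 1.072508; d = 1/u = 0.932394
p = (exp((r-q)*dt) - d) / (u - d) = 0.484738
Discount per step: exp(-r*dt) = 0.999688
Stock lattice S(k, i) with i counting down-moves:
  k=0: S(0,0) = 0.9700
  k=1: S(1,0) = 1.0403; S(1,1) = 0.9044
  k=2: S(2,0) = 1.1158; S(2,1) = 0.9700; S(2,2) = 0.8433
  k=3: S(3,0) = 1.1967; S(3,1) = 1.0403; S(3,2) = 0.9044; S(3,3) = 0.7863
  k=4: S(4,0) = 1.2834; S(4,1) = 1.1158; S(4,2) = 0.9700; S(4,3) = 0.8433; S(4,4) = 0.7331
Terminal payoffs V(N, i) = max(S_T - K, 0):
  V(4,0) = 0.393436; V(4,1) = 0.225766; V(4,2) = 0.080000; V(4,3) = 0.000000; V(4,4) = 0.000000
Backward induction: V(k, i) = exp(-r*dt) * [p * V(k+1, i) + (1-p) * V(k+1, i+1)].
  V(3,0) = exp(-r*dt) * [p*0.393436 + (1-p)*0.225766] = 0.306946
  V(3,1) = exp(-r*dt) * [p*0.225766 + (1-p)*0.080000] = 0.150611
  V(3,2) = exp(-r*dt) * [p*0.080000 + (1-p)*0.000000] = 0.038767
  V(3,3) = exp(-r*dt) * [p*0.000000 + (1-p)*0.000000] = 0.000000
  V(2,0) = exp(-r*dt) * [p*0.306946 + (1-p)*0.150611] = 0.226322
  V(2,1) = exp(-r*dt) * [p*0.150611 + (1-p)*0.038767] = 0.092953
  V(2,2) = exp(-r*dt) * [p*0.038767 + (1-p)*0.000000] = 0.018786
  V(1,0) = exp(-r*dt) * [p*0.226322 + (1-p)*0.092953] = 0.157553
  V(1,1) = exp(-r*dt) * [p*0.092953 + (1-p)*0.018786] = 0.054720
  V(0,0) = exp(-r*dt) * [p*0.157553 + (1-p)*0.054720] = 0.104534

Answer: Price = V(0,0) = 0.1045


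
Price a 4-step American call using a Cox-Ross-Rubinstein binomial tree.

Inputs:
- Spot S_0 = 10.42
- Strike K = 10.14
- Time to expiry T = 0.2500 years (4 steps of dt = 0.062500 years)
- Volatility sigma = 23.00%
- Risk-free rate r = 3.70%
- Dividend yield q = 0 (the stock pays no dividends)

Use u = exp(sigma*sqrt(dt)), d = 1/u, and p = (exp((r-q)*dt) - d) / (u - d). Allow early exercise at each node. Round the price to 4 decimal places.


Answer: Price = V(0,0) = 0.6896

Derivation:
dt = T/N = 0.062500
u = exp(sigma*sqrt(dt)) = 1.059185; d = 1/u = 0.944122
p = (exp((r-q)*dt) - d) / (u - d) = 0.505750
Discount per step: exp(-r*dt) = 0.997690
Stock lattice S(k, i) with i counting down-moves:
  k=0: S(0,0) = 10.4200
  k=1: S(1,0) = 11.0367; S(1,1) = 9.8378
  k=2: S(2,0) = 11.6899; S(2,1) = 10.4200; S(2,2) = 9.2880
  k=3: S(3,0) = 12.3818; S(3,1) = 11.0367; S(3,2) = 9.8378; S(3,3) = 8.7690
  k=4: S(4,0) = 13.1146; S(4,1) = 11.6899; S(4,2) = 10.4200; S(4,3) = 9.2880; S(4,4) = 8.2790
Terminal payoffs V(N, i) = max(S_T - K, 0):
  V(4,0) = 2.974612; V(4,1) = 1.549921; V(4,2) = 0.280000; V(4,3) = 0.000000; V(4,4) = 0.000000
Backward induction: V(k, i) = exp(-r*dt) * [p * V(k+1, i) + (1-p) * V(k+1, i+1)]; then take max(V_cont, immediate exercise) for American.
  V(3,0) = exp(-r*dt) * [p*2.974612 + (1-p)*1.549921] = 2.265214; exercise = 2.241792; V(3,0) = max -> 2.265214
  V(3,1) = exp(-r*dt) * [p*1.549921 + (1-p)*0.280000] = 0.920132; exercise = 0.896711; V(3,1) = max -> 0.920132
  V(3,2) = exp(-r*dt) * [p*0.280000 + (1-p)*0.000000] = 0.141283; exercise = 0.000000; V(3,2) = max -> 0.141283
  V(3,3) = exp(-r*dt) * [p*0.000000 + (1-p)*0.000000] = 0.000000; exercise = 0.000000; V(3,3) = max -> 0.000000
  V(2,0) = exp(-r*dt) * [p*2.265214 + (1-p)*0.920132] = 1.596710; exercise = 1.549921; V(2,0) = max -> 1.596710
  V(2,1) = exp(-r*dt) * [p*0.920132 + (1-p)*0.141283] = 0.533950; exercise = 0.280000; V(2,1) = max -> 0.533950
  V(2,2) = exp(-r*dt) * [p*0.141283 + (1-p)*0.000000] = 0.071289; exercise = 0.000000; V(2,2) = max -> 0.071289
  V(1,0) = exp(-r*dt) * [p*1.596710 + (1-p)*0.533950] = 1.068966; exercise = 0.896711; V(1,0) = max -> 1.068966
  V(1,1) = exp(-r*dt) * [p*0.533950 + (1-p)*0.071289] = 0.304574; exercise = 0.000000; V(1,1) = max -> 0.304574
  V(0,0) = exp(-r*dt) * [p*1.068966 + (1-p)*0.304574] = 0.689569; exercise = 0.280000; V(0,0) = max -> 0.689569


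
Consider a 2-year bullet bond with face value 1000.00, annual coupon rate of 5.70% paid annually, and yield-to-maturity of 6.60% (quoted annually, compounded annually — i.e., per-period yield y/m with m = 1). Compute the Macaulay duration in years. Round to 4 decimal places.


Answer: Macaulay duration = 1.9456 years

Derivation:
Coupon per period c = face * coupon_rate / m = 57.000000
Periods per year m = 1; per-period yield y/m = 0.066000
Number of cashflows N = 2
Cashflows (t years, CF_t, discount factor 1/(1+y/m)^(m*t), PV):
  t = 1.0000: CF_t = 57.000000, DF = 0.938086, PV = 53.470919
  t = 2.0000: CF_t = 1057.000000, DF = 0.880006, PV = 930.166251
Price P = sum_t PV_t = 983.637170
Macaulay numerator sum_t t * PV_t:
  t * PV_t at t = 1.0000: 53.470919
  t * PV_t at t = 2.0000: 1860.332501
Macaulay duration D = (sum_t t * PV_t) / P = 1913.803421 / 983.637170 = 1.945640


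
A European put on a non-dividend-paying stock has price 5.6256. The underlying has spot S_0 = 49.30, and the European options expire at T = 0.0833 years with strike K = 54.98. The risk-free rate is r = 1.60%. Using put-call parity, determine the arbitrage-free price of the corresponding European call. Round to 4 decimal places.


Put-call parity: C - P = S_0 * exp(-qT) - K * exp(-rT).
S_0 * exp(-qT) = 49.3000 * 1.00000000 = 49.30000000
K * exp(-rT) = 54.9800 * 0.99866809 = 54.90677147
C = P + S*exp(-qT) - K*exp(-rT)
C = 5.6256 + 49.30000000 - 54.90677147 = 0.0188

Answer: Call price = 0.0188


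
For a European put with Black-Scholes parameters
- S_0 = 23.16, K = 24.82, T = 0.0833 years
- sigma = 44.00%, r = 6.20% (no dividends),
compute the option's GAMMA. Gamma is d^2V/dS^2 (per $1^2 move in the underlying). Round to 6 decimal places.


Answer: Gamma = 0.123077

Derivation:
d1 = -0.4409351767; d2 = -0.5679268300
phi(d1) = 0.3619857443; exp(-qT) = 1.0000000000; exp(-rT) = 0.9948487136
Gamma = exp(-qT) * phi(d1) / (S * sigma * sqrt(T)) = 1.0000000000 * 0.3619857443 / (23.1600 * 0.4400 * 0.2886173938) = 0.123077


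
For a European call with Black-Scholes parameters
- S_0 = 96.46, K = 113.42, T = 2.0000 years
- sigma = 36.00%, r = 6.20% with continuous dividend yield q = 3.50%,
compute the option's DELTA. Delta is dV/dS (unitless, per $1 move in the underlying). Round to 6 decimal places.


Answer: Delta = 0.481996

Derivation:
d1 = 0.0424866525; d2 = -0.4666302300
phi(d1) = 0.3985823744; exp(-qT) = 0.9323938199; exp(-rT) = 0.8833798409
N(d1) = 0.5169446240
Delta = exp(-qT) * N(d1) = 0.9323938199 * 0.5169446240 = 0.481996


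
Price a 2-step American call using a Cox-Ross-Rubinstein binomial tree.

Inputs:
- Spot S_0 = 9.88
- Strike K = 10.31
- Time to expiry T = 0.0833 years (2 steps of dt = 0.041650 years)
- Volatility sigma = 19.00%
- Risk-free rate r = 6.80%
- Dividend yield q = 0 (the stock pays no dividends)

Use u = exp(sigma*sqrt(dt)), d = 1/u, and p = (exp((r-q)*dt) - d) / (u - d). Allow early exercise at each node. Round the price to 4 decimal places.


dt = T/N = 0.041650
u = exp(sigma*sqrt(dt)) = 1.039537; d = 1/u = 0.961966
p = (exp((r-q)*dt) - d) / (u - d) = 0.526870
Discount per step: exp(-r*dt) = 0.997172
Stock lattice S(k, i) with i counting down-moves:
  k=0: S(0,0) = 9.8800
  k=1: S(1,0) = 10.2706; S(1,1) = 9.5042
  k=2: S(2,0) = 10.6767; S(2,1) = 9.8800; S(2,2) = 9.1427
Terminal payoffs V(N, i) = max(S_T - K, 0):
  V(2,0) = 0.366704; V(2,1) = 0.000000; V(2,2) = 0.000000
Backward induction: V(k, i) = exp(-r*dt) * [p * V(k+1, i) + (1-p) * V(k+1, i+1)]; then take max(V_cont, immediate exercise) for American.
  V(1,0) = exp(-r*dt) * [p*0.366704 + (1-p)*0.000000] = 0.192659; exercise = 0.000000; V(1,0) = max -> 0.192659
  V(1,1) = exp(-r*dt) * [p*0.000000 + (1-p)*0.000000] = 0.000000; exercise = 0.000000; V(1,1) = max -> 0.000000
  V(0,0) = exp(-r*dt) * [p*0.192659 + (1-p)*0.000000] = 0.101219; exercise = 0.000000; V(0,0) = max -> 0.101219

Answer: Price = V(0,0) = 0.1012


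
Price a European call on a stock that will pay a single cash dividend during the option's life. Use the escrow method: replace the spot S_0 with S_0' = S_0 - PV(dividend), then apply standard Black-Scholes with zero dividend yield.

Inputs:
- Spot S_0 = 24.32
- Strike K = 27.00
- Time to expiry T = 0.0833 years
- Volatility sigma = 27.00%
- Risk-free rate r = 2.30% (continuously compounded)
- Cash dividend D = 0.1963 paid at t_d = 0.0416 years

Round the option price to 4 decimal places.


Answer: Price = 0.0695

Derivation:
PV(D) = D * exp(-r * t_d) = 0.1963 * 0.99904366 = 0.19611227
S_0' = S_0 - PV(D) = 24.3200 - 0.19611227 = 24.12388773
d1 = (ln(S_0'/K) + (r + sigma^2/2)*T) / (sigma*sqrt(T)) = -1.38183889
d2 = d1 - sigma*sqrt(T) = -1.45976558
exp(-rT) = 0.99808593
N(d1) = 0.08351059; N(d2) = 0.07217726
C = S_0' * N(d1) - K * exp(-rT) * N(d2) = 24.12388773 * 0.08351059 - 27.0000 * 0.99808593 * 0.07217726 = 0.0695


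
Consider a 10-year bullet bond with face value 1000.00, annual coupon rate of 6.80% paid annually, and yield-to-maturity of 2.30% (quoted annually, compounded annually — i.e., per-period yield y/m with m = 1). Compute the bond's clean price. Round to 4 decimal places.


Coupon per period c = face * coupon_rate / m = 68.000000
Periods per year m = 1; per-period yield y/m = 0.023000
Number of cashflows N = 10
Cashflows (t years, CF_t, discount factor 1/(1+y/m)^(m*t), PV):
  t = 1.0000: CF_t = 68.000000, DF = 0.977517, PV = 66.471163
  t = 2.0000: CF_t = 68.000000, DF = 0.955540, PV = 64.976699
  t = 3.0000: CF_t = 68.000000, DF = 0.934056, PV = 63.515835
  t = 4.0000: CF_t = 68.000000, DF = 0.913056, PV = 62.087815
  t = 5.0000: CF_t = 68.000000, DF = 0.892528, PV = 60.691901
  t = 6.0000: CF_t = 68.000000, DF = 0.872461, PV = 59.327372
  t = 7.0000: CF_t = 68.000000, DF = 0.852846, PV = 57.993521
  t = 8.0000: CF_t = 68.000000, DF = 0.833671, PV = 56.689659
  t = 9.0000: CF_t = 68.000000, DF = 0.814928, PV = 55.415111
  t = 10.0000: CF_t = 1068.000000, DF = 0.796606, PV = 850.775384
Price P = sum_t PV_t = 1397.944461

Answer: Price = 1397.9445


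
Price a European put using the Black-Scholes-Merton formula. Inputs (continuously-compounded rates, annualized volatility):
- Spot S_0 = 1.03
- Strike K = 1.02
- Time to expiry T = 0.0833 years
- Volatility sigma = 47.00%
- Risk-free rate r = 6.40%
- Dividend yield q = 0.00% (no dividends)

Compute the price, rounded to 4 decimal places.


d1 = (ln(S/K) + (r - q + 0.5*sigma^2) * T) / (sigma * sqrt(T)) = 0.17904776
d2 = d1 - sigma * sqrt(T) = 0.04339758
exp(-rT) = 0.99468299; exp(-qT) = 1.00000000
P = K * exp(-rT) * N(-d2) - S_0 * exp(-qT) * N(-d1)
N(-d1) = 0.42895010; N(-d2) = 0.48269230
P = 1.0200 * 0.99468299 * 0.48269230 - 1.0300 * 1.00000000 * 0.42895010 = 0.0479

Answer: Price = 0.0479


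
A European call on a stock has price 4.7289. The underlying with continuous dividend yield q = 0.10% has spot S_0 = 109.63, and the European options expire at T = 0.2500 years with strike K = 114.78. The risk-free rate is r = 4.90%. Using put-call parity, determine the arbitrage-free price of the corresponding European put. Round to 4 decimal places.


Put-call parity: C - P = S_0 * exp(-qT) - K * exp(-rT).
S_0 * exp(-qT) = 109.6300 * 0.99975003 = 109.60259593
K * exp(-rT) = 114.7800 * 0.98782473 = 113.38252203
P = C - S*exp(-qT) + K*exp(-rT)
P = 4.7289 - 109.60259593 + 113.38252203 = 8.5088

Answer: Put price = 8.5088


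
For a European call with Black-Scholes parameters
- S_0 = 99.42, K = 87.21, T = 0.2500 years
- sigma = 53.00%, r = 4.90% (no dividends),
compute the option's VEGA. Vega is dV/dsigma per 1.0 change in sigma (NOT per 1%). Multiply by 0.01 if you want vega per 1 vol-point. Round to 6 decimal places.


Answer: Vega = 15.810456

Derivation:
d1 = 0.6731954620; d2 = 0.4081954620
phi(d1) = 0.3180538413; exp(-qT) = 1.0000000000; exp(-rT) = 0.9878247258
Vega = S * exp(-qT) * phi(d1) * sqrt(T) = 99.4200 * 1.0000000000 * 0.3180538413 * 0.5000000000 = 15.810456


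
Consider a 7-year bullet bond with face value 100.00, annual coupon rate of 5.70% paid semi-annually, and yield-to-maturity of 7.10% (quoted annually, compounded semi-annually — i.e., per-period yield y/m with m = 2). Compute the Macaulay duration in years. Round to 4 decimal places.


Coupon per period c = face * coupon_rate / m = 2.850000
Periods per year m = 2; per-period yield y/m = 0.035500
Number of cashflows N = 14
Cashflows (t years, CF_t, discount factor 1/(1+y/m)^(m*t), PV):
  t = 0.5000: CF_t = 2.850000, DF = 0.965717, PV = 2.752294
  t = 1.0000: CF_t = 2.850000, DF = 0.932609, PV = 2.657937
  t = 1.5000: CF_t = 2.850000, DF = 0.900637, PV = 2.566815
  t = 2.0000: CF_t = 2.850000, DF = 0.869760, PV = 2.478817
  t = 2.5000: CF_t = 2.850000, DF = 0.839942, PV = 2.393836
  t = 3.0000: CF_t = 2.850000, DF = 0.811147, PV = 2.311768
  t = 3.5000: CF_t = 2.850000, DF = 0.783338, PV = 2.232514
  t = 4.0000: CF_t = 2.850000, DF = 0.756483, PV = 2.155977
  t = 4.5000: CF_t = 2.850000, DF = 0.730549, PV = 2.082063
  t = 5.0000: CF_t = 2.850000, DF = 0.705503, PV = 2.010684
  t = 5.5000: CF_t = 2.850000, DF = 0.681316, PV = 1.941752
  t = 6.0000: CF_t = 2.850000, DF = 0.657959, PV = 1.875183
  t = 6.5000: CF_t = 2.850000, DF = 0.635402, PV = 1.810896
  t = 7.0000: CF_t = 102.850000, DF = 0.613619, PV = 63.110679
Price P = sum_t PV_t = 92.381213
Macaulay numerator sum_t t * PV_t:
  t * PV_t at t = 0.5000: 1.376147
  t * PV_t at t = 1.0000: 2.657937
  t * PV_t at t = 1.5000: 3.850222
  t * PV_t at t = 2.0000: 4.957634
  t * PV_t at t = 2.5000: 5.984589
  t * PV_t at t = 3.0000: 6.935304
  t * PV_t at t = 3.5000: 7.813798
  t * PV_t at t = 4.0000: 8.623906
  t * PV_t at t = 4.5000: 9.369285
  t * PV_t at t = 5.0000: 10.053420
  t * PV_t at t = 5.5000: 10.679635
  t * PV_t at t = 6.0000: 11.251097
  t * PV_t at t = 6.5000: 11.770824
  t * PV_t at t = 7.0000: 441.774751
Macaulay duration D = (sum_t t * PV_t) / P = 537.098550 / 92.381213 = 5.813937

Answer: Macaulay duration = 5.8139 years


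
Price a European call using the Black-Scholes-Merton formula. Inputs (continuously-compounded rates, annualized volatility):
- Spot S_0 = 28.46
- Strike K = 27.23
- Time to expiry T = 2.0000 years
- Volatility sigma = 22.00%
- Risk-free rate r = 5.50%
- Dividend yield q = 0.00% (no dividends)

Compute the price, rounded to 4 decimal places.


d1 = (ln(S/K) + (r - q + 0.5*sigma^2) * T) / (sigma * sqrt(T)) = 0.65111770
d2 = d1 - sigma * sqrt(T) = 0.33999072
exp(-rT) = 0.89583414; exp(-qT) = 1.00000000
C = S_0 * exp(-qT) * N(d1) - K * exp(-rT) * N(d2)
N(d1) = 0.74251474; N(d2) = 0.63306824
C = 28.4600 * 1.00000000 * 0.74251474 - 27.2300 * 0.89583414 * 0.63306824 = 5.6892

Answer: Price = 5.6892


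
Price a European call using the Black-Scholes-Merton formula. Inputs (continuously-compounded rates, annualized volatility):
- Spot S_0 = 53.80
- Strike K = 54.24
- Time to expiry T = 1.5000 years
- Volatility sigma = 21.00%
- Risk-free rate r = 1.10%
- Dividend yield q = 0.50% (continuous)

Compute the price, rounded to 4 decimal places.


d1 = (ln(S/K) + (r - q + 0.5*sigma^2) * T) / (sigma * sqrt(T)) = 0.13192183
d2 = d1 - sigma * sqrt(T) = -0.12527459
exp(-rT) = 0.98363538; exp(-qT) = 0.99252805
C = S_0 * exp(-qT) * N(d1) - K * exp(-rT) * N(d2)
N(d1) = 0.55247694; N(d2) = 0.45015308
C = 53.8000 * 0.99252805 * 0.55247694 - 54.2400 * 0.98363538 * 0.45015308 = 5.4844

Answer: Price = 5.4844


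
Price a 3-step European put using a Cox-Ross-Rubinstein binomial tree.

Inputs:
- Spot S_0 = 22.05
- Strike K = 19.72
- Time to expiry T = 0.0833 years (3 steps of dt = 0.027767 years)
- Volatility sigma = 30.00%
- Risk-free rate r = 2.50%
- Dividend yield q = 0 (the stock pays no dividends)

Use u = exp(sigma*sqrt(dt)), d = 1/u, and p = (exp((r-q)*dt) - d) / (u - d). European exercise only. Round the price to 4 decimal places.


Answer: Price = V(0,0) = 0.0955

Derivation:
dt = T/N = 0.027767
u = exp(sigma*sqrt(dt)) = 1.051261; d = 1/u = 0.951239
p = (exp((r-q)*dt) - d) / (u - d) = 0.494448
Discount per step: exp(-r*dt) = 0.999306
Stock lattice S(k, i) with i counting down-moves:
  k=0: S(0,0) = 22.0500
  k=1: S(1,0) = 23.1803; S(1,1) = 20.9748
  k=2: S(2,0) = 24.3685; S(2,1) = 22.0500; S(2,2) = 19.9521
  k=3: S(3,0) = 25.6177; S(3,1) = 23.1803; S(3,2) = 20.9748; S(3,3) = 18.9792
Terminal payoffs V(N, i) = max(K - S_T, 0):
  V(3,0) = 0.000000; V(3,1) = 0.000000; V(3,2) = 0.000000; V(3,3) = 0.740820
Backward induction: V(k, i) = exp(-r*dt) * [p * V(k+1, i) + (1-p) * V(k+1, i+1)].
  V(2,0) = exp(-r*dt) * [p*0.000000 + (1-p)*0.000000] = 0.000000
  V(2,1) = exp(-r*dt) * [p*0.000000 + (1-p)*0.000000] = 0.000000
  V(2,2) = exp(-r*dt) * [p*0.000000 + (1-p)*0.740820] = 0.374263
  V(1,0) = exp(-r*dt) * [p*0.000000 + (1-p)*0.000000] = 0.000000
  V(1,1) = exp(-r*dt) * [p*0.000000 + (1-p)*0.374263] = 0.189078
  V(0,0) = exp(-r*dt) * [p*0.000000 + (1-p)*0.189078] = 0.095523


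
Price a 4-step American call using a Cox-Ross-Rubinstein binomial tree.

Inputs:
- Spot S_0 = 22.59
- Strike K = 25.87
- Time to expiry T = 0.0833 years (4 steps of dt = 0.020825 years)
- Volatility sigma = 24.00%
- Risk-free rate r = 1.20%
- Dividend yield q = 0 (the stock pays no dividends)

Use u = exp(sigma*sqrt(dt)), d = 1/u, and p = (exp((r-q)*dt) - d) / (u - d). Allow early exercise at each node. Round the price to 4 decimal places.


dt = T/N = 0.020825
u = exp(sigma*sqrt(dt)) = 1.035241; d = 1/u = 0.965959
p = (exp((r-q)*dt) - d) / (u - d) = 0.494950
Discount per step: exp(-r*dt) = 0.999750
Stock lattice S(k, i) with i counting down-moves:
  k=0: S(0,0) = 22.5900
  k=1: S(1,0) = 23.3861; S(1,1) = 21.8210
  k=2: S(2,0) = 24.2102; S(2,1) = 22.5900; S(2,2) = 21.0782
  k=3: S(3,0) = 25.0634; S(3,1) = 23.3861; S(3,2) = 21.8210; S(3,3) = 20.3607
  k=4: S(4,0) = 25.9467; S(4,1) = 24.2102; S(4,2) = 22.5900; S(4,3) = 21.0782; S(4,4) = 19.6676
Terminal payoffs V(N, i) = max(S_T - K, 0):
  V(4,0) = 0.076680; V(4,1) = 0.000000; V(4,2) = 0.000000; V(4,3) = 0.000000; V(4,4) = 0.000000
Backward induction: V(k, i) = exp(-r*dt) * [p * V(k+1, i) + (1-p) * V(k+1, i+1)]; then take max(V_cont, immediate exercise) for American.
  V(3,0) = exp(-r*dt) * [p*0.076680 + (1-p)*0.000000] = 0.037943; exercise = 0.000000; V(3,0) = max -> 0.037943
  V(3,1) = exp(-r*dt) * [p*0.000000 + (1-p)*0.000000] = 0.000000; exercise = 0.000000; V(3,1) = max -> 0.000000
  V(3,2) = exp(-r*dt) * [p*0.000000 + (1-p)*0.000000] = 0.000000; exercise = 0.000000; V(3,2) = max -> 0.000000
  V(3,3) = exp(-r*dt) * [p*0.000000 + (1-p)*0.000000] = 0.000000; exercise = 0.000000; V(3,3) = max -> 0.000000
  V(2,0) = exp(-r*dt) * [p*0.037943 + (1-p)*0.000000] = 0.018775; exercise = 0.000000; V(2,0) = max -> 0.018775
  V(2,1) = exp(-r*dt) * [p*0.000000 + (1-p)*0.000000] = 0.000000; exercise = 0.000000; V(2,1) = max -> 0.000000
  V(2,2) = exp(-r*dt) * [p*0.000000 + (1-p)*0.000000] = 0.000000; exercise = 0.000000; V(2,2) = max -> 0.000000
  V(1,0) = exp(-r*dt) * [p*0.018775 + (1-p)*0.000000] = 0.009291; exercise = 0.000000; V(1,0) = max -> 0.009291
  V(1,1) = exp(-r*dt) * [p*0.000000 + (1-p)*0.000000] = 0.000000; exercise = 0.000000; V(1,1) = max -> 0.000000
  V(0,0) = exp(-r*dt) * [p*0.009291 + (1-p)*0.000000] = 0.004597; exercise = 0.000000; V(0,0) = max -> 0.004597

Answer: Price = V(0,0) = 0.0046


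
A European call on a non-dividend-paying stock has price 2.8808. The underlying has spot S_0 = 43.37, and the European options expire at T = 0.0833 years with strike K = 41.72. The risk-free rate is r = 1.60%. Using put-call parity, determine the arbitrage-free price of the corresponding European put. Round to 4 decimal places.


Put-call parity: C - P = S_0 * exp(-qT) - K * exp(-rT).
S_0 * exp(-qT) = 43.3700 * 1.00000000 = 43.37000000
K * exp(-rT) = 41.7200 * 0.99866809 = 41.66443262
P = C - S*exp(-qT) + K*exp(-rT)
P = 2.8808 - 43.37000000 + 41.66443262 = 1.1752

Answer: Put price = 1.1752


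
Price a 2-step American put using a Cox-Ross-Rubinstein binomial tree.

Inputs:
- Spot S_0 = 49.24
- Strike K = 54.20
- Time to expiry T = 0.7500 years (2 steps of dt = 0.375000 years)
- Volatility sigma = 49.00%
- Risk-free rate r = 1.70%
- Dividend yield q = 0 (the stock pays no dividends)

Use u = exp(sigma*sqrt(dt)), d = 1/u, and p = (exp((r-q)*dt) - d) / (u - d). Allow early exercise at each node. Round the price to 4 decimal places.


dt = T/N = 0.375000
u = exp(sigma*sqrt(dt)) = 1.349943; d = 1/u = 0.740772
p = (exp((r-q)*dt) - d) / (u - d) = 0.436041
Discount per step: exp(-r*dt) = 0.993645
Stock lattice S(k, i) with i counting down-moves:
  k=0: S(0,0) = 49.2400
  k=1: S(1,0) = 66.4712; S(1,1) = 36.4756
  k=2: S(2,0) = 89.7323; S(2,1) = 49.2400; S(2,2) = 27.0201
Terminal payoffs V(N, i) = max(K - S_T, 0):
  V(2,0) = 0.000000; V(2,1) = 4.960000; V(2,2) = 27.179892
Backward induction: V(k, i) = exp(-r*dt) * [p * V(k+1, i) + (1-p) * V(k+1, i+1)]; then take max(V_cont, immediate exercise) for American.
  V(1,0) = exp(-r*dt) * [p*0.000000 + (1-p)*4.960000] = 2.779463; exercise = 0.000000; V(1,0) = max -> 2.779463
  V(1,1) = exp(-r*dt) * [p*4.960000 + (1-p)*27.179892] = 17.379964; exercise = 17.724390; V(1,1) = max -> 17.724390
  V(0,0) = exp(-r*dt) * [p*2.779463 + (1-p)*17.724390] = 11.136572; exercise = 4.960000; V(0,0) = max -> 11.136572

Answer: Price = V(0,0) = 11.1366


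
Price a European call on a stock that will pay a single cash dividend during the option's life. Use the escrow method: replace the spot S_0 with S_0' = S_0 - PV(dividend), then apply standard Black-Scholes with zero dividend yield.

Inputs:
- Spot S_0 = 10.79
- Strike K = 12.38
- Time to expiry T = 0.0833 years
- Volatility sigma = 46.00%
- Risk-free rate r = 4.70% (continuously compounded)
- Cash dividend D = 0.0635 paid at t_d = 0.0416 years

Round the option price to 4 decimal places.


PV(D) = D * exp(-r * t_d) = 0.0635 * 0.99804671 = 0.06337597
S_0' = S_0 - PV(D) = 10.7900 - 0.06337597 = 10.72662403
d1 = (ln(S_0'/K) + (r + sigma^2/2)*T) / (sigma*sqrt(T)) = -0.98388982
d2 = d1 - sigma*sqrt(T) = -1.11665382
exp(-rT) = 0.99609255
N(d1) = 0.16258485; N(d2) = 0.13207119
C = S_0' * N(d1) - K * exp(-rT) * N(d2) = 10.72662403 * 0.16258485 - 12.3800 * 0.99609255 * 0.13207119 = 0.1153

Answer: Price = 0.1153


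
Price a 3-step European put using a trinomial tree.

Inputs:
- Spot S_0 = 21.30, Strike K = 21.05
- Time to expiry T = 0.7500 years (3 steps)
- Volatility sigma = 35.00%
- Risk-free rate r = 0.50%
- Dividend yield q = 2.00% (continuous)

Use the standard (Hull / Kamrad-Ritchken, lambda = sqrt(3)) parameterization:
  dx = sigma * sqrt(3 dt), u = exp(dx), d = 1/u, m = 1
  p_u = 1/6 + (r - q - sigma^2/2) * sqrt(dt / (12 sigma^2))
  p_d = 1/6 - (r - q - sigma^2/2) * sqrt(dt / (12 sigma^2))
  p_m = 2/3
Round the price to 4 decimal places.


Answer: Price = V(0,0) = 2.3185

Derivation:
dt = T/N = 0.250000; dx = sigma*sqrt(3*dt) = 0.303109
u = exp(dx) = 1.354062; d = 1/u = 0.738519
p_u = 0.135222, p_m = 0.666667, p_d = 0.198112
Discount per step: exp(-r*dt) = 0.998751
Stock lattice S(k, j) with j the centered position index:
  k=0: S(0,+0) = 21.3000
  k=1: S(1,-1) = 15.7304; S(1,+0) = 21.3000; S(1,+1) = 28.8415
  k=2: S(2,-2) = 11.6172; S(2,-1) = 15.7304; S(2,+0) = 21.3000; S(2,+1) = 28.8415; S(2,+2) = 39.0532
  k=3: S(3,-3) = 8.5795; S(3,-2) = 11.6172; S(3,-1) = 15.7304; S(3,+0) = 21.3000; S(3,+1) = 28.8415; S(3,+2) = 39.0532; S(3,+3) = 52.8805
Terminal payoffs V(N, j) = max(K - S_T, 0):
  V(3,-3) = 12.470459; V(3,-2) = 9.432771; V(3,-1) = 5.319552; V(3,+0) = 0.000000; V(3,+1) = 0.000000; V(3,+2) = 0.000000; V(3,+3) = 0.000000
Backward induction: V(k, j) = exp(-r*dt) * [p_u * V(k+1, j+1) + p_m * V(k+1, j) + p_d * V(k+1, j-1)]
  V(2,-2) = exp(-r*dt) * [p_u*5.319552 + p_m*9.432771 + p_d*12.470459] = 9.466535
  V(2,-1) = exp(-r*dt) * [p_u*0.000000 + p_m*5.319552 + p_d*9.432771] = 5.408345
  V(2,+0) = exp(-r*dt) * [p_u*0.000000 + p_m*0.000000 + p_d*5.319552] = 1.052549
  V(2,+1) = exp(-r*dt) * [p_u*0.000000 + p_m*0.000000 + p_d*0.000000] = 0.000000
  V(2,+2) = exp(-r*dt) * [p_u*0.000000 + p_m*0.000000 + p_d*0.000000] = 0.000000
  V(1,-1) = exp(-r*dt) * [p_u*1.052549 + p_m*5.408345 + p_d*9.466535] = 5.616297
  V(1,+0) = exp(-r*dt) * [p_u*0.000000 + p_m*1.052549 + p_d*5.408345] = 1.770940
  V(1,+1) = exp(-r*dt) * [p_u*0.000000 + p_m*0.000000 + p_d*1.052549] = 0.208262
  V(0,+0) = exp(-r*dt) * [p_u*0.208262 + p_m*1.770940 + p_d*5.616297] = 2.318542


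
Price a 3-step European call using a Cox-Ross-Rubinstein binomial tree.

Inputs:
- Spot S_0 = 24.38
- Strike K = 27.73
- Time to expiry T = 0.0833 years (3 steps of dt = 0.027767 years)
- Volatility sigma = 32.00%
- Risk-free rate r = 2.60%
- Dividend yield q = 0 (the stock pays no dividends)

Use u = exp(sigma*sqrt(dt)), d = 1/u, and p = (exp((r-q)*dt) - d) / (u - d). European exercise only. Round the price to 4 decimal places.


Answer: Price = V(0,0) = 0.1054

Derivation:
dt = T/N = 0.027767
u = exp(sigma*sqrt(dt)) = 1.054770; d = 1/u = 0.948074
p = (exp((r-q)*dt) - d) / (u - d) = 0.493441
Discount per step: exp(-r*dt) = 0.999278
Stock lattice S(k, i) with i counting down-moves:
  k=0: S(0,0) = 24.3800
  k=1: S(1,0) = 25.7153; S(1,1) = 23.1140
  k=2: S(2,0) = 27.1237; S(2,1) = 24.3800; S(2,2) = 21.9138
  k=3: S(3,0) = 28.6093; S(3,1) = 25.7153; S(3,2) = 23.1140; S(3,3) = 20.7759
Terminal payoffs V(N, i) = max(S_T - K, 0):
  V(3,0) = 0.879279; V(3,1) = 0.000000; V(3,2) = 0.000000; V(3,3) = 0.000000
Backward induction: V(k, i) = exp(-r*dt) * [p * V(k+1, i) + (1-p) * V(k+1, i+1)].
  V(2,0) = exp(-r*dt) * [p*0.879279 + (1-p)*0.000000] = 0.433560
  V(2,1) = exp(-r*dt) * [p*0.000000 + (1-p)*0.000000] = 0.000000
  V(2,2) = exp(-r*dt) * [p*0.000000 + (1-p)*0.000000] = 0.000000
  V(1,0) = exp(-r*dt) * [p*0.433560 + (1-p)*0.000000] = 0.213782
  V(1,1) = exp(-r*dt) * [p*0.000000 + (1-p)*0.000000] = 0.000000
  V(0,0) = exp(-r*dt) * [p*0.213782 + (1-p)*0.000000] = 0.105413


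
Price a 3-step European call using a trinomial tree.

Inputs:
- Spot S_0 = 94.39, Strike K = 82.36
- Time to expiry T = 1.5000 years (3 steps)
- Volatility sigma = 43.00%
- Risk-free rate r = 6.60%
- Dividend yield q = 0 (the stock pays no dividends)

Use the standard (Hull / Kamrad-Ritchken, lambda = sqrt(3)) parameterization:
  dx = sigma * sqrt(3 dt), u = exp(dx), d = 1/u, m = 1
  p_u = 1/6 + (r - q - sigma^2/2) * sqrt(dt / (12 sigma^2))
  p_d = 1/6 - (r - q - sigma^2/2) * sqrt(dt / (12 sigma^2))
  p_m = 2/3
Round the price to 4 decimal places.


Answer: Price = V(0,0) = 29.0909

Derivation:
dt = T/N = 0.500000; dx = sigma*sqrt(3*dt) = 0.526640
u = exp(dx) = 1.693234; d = 1/u = 0.590586
p_u = 0.154111, p_m = 0.666667, p_d = 0.179223
Discount per step: exp(-r*dt) = 0.967539
Stock lattice S(k, j) with j the centered position index:
  k=0: S(0,+0) = 94.3900
  k=1: S(1,-1) = 55.7454; S(1,+0) = 94.3900; S(1,+1) = 159.8244
  k=2: S(2,-2) = 32.9224; S(2,-1) = 55.7454; S(2,+0) = 94.3900; S(2,+1) = 159.8244; S(2,+2) = 270.6200
  k=3: S(3,-3) = 19.4435; S(3,-2) = 32.9224; S(3,-1) = 55.7454; S(3,+0) = 94.3900; S(3,+1) = 159.8244; S(3,+2) = 270.6200; S(3,+3) = 458.2230
Terminal payoffs V(N, j) = max(S_T - K, 0):
  V(3,-3) = 0.000000; V(3,-2) = 0.000000; V(3,-1) = 0.000000; V(3,+0) = 12.030000; V(3,+1) = 77.464355; V(3,+2) = 188.260028; V(3,+3) = 375.863025
Backward induction: V(k, j) = exp(-r*dt) * [p_u * V(k+1, j+1) + p_m * V(k+1, j) + p_d * V(k+1, j-1)]
  V(2,-2) = exp(-r*dt) * [p_u*0.000000 + p_m*0.000000 + p_d*0.000000] = 0.000000
  V(2,-1) = exp(-r*dt) * [p_u*12.030000 + p_m*0.000000 + p_d*0.000000] = 1.793769
  V(2,+0) = exp(-r*dt) * [p_u*77.464355 + p_m*12.030000 + p_d*0.000000] = 19.310215
  V(2,+1) = exp(-r*dt) * [p_u*188.260028 + p_m*77.464355 + p_d*12.030000] = 80.123638
  V(2,+2) = exp(-r*dt) * [p_u*375.863025 + p_m*188.260028 + p_d*77.464355] = 190.909438
  V(1,-1) = exp(-r*dt) * [p_u*19.310215 + p_m*1.793769 + p_d*0.000000] = 4.036335
  V(1,+0) = exp(-r*dt) * [p_u*80.123638 + p_m*19.310215 + p_d*1.793769] = 24.713709
  V(1,+1) = exp(-r*dt) * [p_u*190.909438 + p_m*80.123638 + p_d*19.310215] = 83.496416
  V(0,+0) = exp(-r*dt) * [p_u*83.496416 + p_m*24.713709 + p_d*4.036335] = 29.090881
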